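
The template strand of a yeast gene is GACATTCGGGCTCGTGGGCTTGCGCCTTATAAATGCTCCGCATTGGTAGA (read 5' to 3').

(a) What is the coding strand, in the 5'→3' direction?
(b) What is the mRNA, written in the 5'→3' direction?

(a) 5'-TCTACCAATGCGGAGCATTTATAAGGCGCAAGCCCACGAGCCCGAATGTC-3'
(b) 5'-UCUACCAAUGCGGAGCAUUUAUAAGGCGCAAGCCCACGAGCCCGAAUGUC-3'

(a) The coding strand is the reverse complement of the template: complement CTGTAAGCCCGAGCACCCGAACGCGGAATATTTACGAGGCGTAACCATCT, then reverse.
(b) mRNA has the coding-strand sequence with T→U.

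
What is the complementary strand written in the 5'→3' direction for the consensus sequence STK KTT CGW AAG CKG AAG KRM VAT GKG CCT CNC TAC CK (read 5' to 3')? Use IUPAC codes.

Standard pairs A↔T, G↔C; ambiguity codes pair R↔Y, M↔K, W↔W, S↔S, V↔B, N↔N. Complement (SAMMAAGCWTTCGMCTTCMYKBTACMCGGAGNGATGGM), then reverse for 5'→3'.

5'-MGGTAGNGAGGCMCATBKYMCTTCMGCTTWCGAAMMAS-3'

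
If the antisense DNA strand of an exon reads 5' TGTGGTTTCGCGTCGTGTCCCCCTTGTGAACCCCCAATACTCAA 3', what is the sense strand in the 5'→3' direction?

5'-TTGAGTATTGGGGGTTCACAAGGGGGACACGACGCGAAACCACA-3'

The coding strand is complementary and antiparallel to the template: take the complement (A↔T, G↔C) and reverse.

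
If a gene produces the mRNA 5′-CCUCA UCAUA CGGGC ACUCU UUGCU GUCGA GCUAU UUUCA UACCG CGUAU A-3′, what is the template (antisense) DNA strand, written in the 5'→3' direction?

5'-TATACGCGGTATGAAAATAGCTCGACAGCAAAGAGTGCCCGTATGATGAGG-3'

Replace U with T to get the coding DNA strand: CCTCATCATACGGGCACTCTTTGCTGTCGAGCTATTTTCATACCGCGTATA. The template strand is its reverse complement (complement GGAGTAGTATGCCCGTGAGAAACGACAGCTCGATAAAAGTATGGCGCATAT, then reverse).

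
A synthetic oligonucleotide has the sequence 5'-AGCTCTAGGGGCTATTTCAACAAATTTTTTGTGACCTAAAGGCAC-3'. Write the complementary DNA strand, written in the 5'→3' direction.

5'-GTGCCTTTAGGTCACAAAAAATTTGTTGAAATAGCCCCTAGAGCT-3'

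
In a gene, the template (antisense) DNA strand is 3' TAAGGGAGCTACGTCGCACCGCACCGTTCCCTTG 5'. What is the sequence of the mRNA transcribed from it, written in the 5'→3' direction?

5'-AUUCCCUCGAUGCAGCGUGGCGUGGCAAGGGAAC-3'

Reading the template 3'→5' as shown, RNA polymerase pairs each base (A→U, T→A, G↔C) to build mRNA 5'→3' directly.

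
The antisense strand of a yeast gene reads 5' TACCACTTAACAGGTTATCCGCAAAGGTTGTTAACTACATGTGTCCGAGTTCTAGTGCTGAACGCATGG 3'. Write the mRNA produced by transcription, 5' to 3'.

The mRNA has the sequence of the coding strand (reverse complement of the template) with T→U. Reverse complement of TACCACTTAACAGGTTATCCGCAAAGGTTGTTAACTACATGTGTCCGAGTTCTAGTGCTGAACGCATGG is CCATGCGTTCAGCACTAGAACTCGGACACATGTAGTTAACAACCTTTGCGGATAACCTGTTAAGTGGTA; then T→U.

5'-CCAUGCGUUCAGCACUAGAACUCGGACACAUGUAGUUAACAACCUUUGCGGAUAACCUGUUAAGUGGUA-3'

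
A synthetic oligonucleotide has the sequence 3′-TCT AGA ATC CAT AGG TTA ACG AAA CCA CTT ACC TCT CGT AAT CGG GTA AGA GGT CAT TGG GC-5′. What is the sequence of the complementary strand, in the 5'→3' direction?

The strand is given 3'→5', so its complement runs 5'→3' in the same left-to-right order: pair each base A↔T, G↔C.

5'-AGATCTTAGGTATCCAATTGCTTTGGTGAATGGAGAGCATTAGCCCATTCTCCAGTAACCCG-3'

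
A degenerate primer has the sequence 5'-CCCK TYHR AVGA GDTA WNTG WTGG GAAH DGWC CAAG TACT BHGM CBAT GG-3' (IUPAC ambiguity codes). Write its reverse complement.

5'-CCATVGKCDVAGTACTTGGWCHDTTCCCAWCANWTAHCTCBTYDRAMGGG-3'

Standard pairs A↔T, G↔C; ambiguity codes pair R↔Y, M↔K, W↔W, B↔V, D↔H, N↔N. Complement (GGGMARDYTBCTCHATWNACWACCCTTDHCWGGTTCATGAVDCKGVTACC), then reverse for 5'→3'.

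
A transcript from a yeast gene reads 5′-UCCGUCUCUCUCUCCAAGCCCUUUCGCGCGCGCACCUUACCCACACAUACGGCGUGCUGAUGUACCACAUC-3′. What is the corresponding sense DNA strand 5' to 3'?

5′-TCCGTCTCTCTCTCCAAGCCCTTTCGCGCGCGCACCTTACCCACACATACGGCGTGCTGATGTACCACATC-3′

The coding DNA strand has the same 5'→3' sequence as the mRNA with U replaced by T.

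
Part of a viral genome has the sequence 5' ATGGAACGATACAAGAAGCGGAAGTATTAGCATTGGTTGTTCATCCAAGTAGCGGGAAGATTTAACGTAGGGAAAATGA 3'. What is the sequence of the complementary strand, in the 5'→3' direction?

5'-TCATTTTCCCTACGTTAAATCTTCCCGCTACTTGGATGAACAACCAATGCTAATACTTCCGCTTCTTGTATCGTTCCAT-3'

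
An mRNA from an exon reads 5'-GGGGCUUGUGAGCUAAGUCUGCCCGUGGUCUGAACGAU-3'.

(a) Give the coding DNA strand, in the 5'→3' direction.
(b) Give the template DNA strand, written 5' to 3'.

(a) 5'-GGGGCTTGTGAGCTAAGTCTGCCCGTGGTCTGAACGAT-3'
(b) 5′-ATCGTTCAGACCACGGGCAGACTTAGCTCACAAGCCCC-3′

(a) The coding strand matches the mRNA with U→T.
(b) The template strand is the reverse complement of the coding strand.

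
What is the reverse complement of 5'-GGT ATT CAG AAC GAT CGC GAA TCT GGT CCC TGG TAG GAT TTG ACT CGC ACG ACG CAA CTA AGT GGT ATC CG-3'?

Complement each base (A↔T, G↔C): CCATAAGTCTTGCTAGCGCTTAGACCAGGGACCATCCTAAACTGAGCGTGCTGCGTTGATTCACCATAGGC. Then reverse.

5'-CGGATACCACTTAGTTGCGTCGTGCGAGTCAAATCCTACCAGGGACCAGATTCGCGATCGTTCTGAATACC-3'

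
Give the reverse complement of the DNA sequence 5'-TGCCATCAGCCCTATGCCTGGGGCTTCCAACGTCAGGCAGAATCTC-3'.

Reading the sequence 3'→5' and pairing each base (A↔T, G↔C) gives the reverse complement directly.

5'-GAGATTCTGCCTGACGTTGGAAGCCCCAGGCATAGGGCTGATGGCA-3'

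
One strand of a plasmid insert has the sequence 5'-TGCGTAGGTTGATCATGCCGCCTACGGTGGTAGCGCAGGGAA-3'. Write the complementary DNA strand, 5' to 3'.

5′-TTCCCTGCGCTACCACCGTAGGCGGCATGATCAACCTACGCA-3′

Pairing A↔T and G↔C gives ACGCATCCAACTAGTACGGCGGATGCCACCATCGCGTCCCTT, running 3'→5'. Reverse for the 5'→3' convention.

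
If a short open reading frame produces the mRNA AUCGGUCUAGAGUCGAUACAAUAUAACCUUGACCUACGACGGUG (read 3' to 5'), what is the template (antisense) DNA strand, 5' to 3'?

5'-TAGCCAGATCTCAGCTATGTTATATTGGAACTGGATGCTGCCAC-3'

Written 5'→3' the mRNA is GUGGCAGCAUCCAGUUCCAAUAUAACAUAGCUGAGAUCUGGCUA, so the coding DNA strand is GTGGCAGCATCCAGTTCCAATATAACATAGCTGAGATCTGGCTA. The template is its reverse complement.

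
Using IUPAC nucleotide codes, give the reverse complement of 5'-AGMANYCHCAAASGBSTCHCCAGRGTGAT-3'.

Standard pairs A↔T, G↔C; ambiguity codes pair R↔Y, M↔K, S↔S, B↔V, H↔D, N↔N. Complement (TCKTNRGDGTTTSCVSAGDGGTCYCACTA), then reverse for 5'→3'.

5'-ATCACYCTGGDGASVCSTTTGDGRNTKCT-3'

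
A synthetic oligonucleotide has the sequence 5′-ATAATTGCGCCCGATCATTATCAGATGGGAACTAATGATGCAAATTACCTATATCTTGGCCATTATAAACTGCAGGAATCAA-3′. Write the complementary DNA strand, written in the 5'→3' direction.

Pairing A↔T and G↔C gives TATTAACGCGGGCTAGTAATAGTCTACCCTTGATTACTACGTTTAATGGATATAGAACCGGTAATATTTGACGTCCTTAGTT, running 3'→5'. Reverse for the 5'→3' convention.

5'-TTGATTCCTGCAGTTTATAATGGCCAAGATATAGGTAATTTGCATCATTAGTTCCCATCTGATAATGATCGGGCGCAATTAT-3'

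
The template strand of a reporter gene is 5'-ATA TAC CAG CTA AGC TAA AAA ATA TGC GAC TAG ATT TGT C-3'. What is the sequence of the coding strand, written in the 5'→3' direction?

5'-GACAAATCTAGTCGCATATTTTTTAGCTTAGCTGGTATAT-3'

The coding strand is complementary and antiparallel to the template: take the complement (A↔T, G↔C) and reverse.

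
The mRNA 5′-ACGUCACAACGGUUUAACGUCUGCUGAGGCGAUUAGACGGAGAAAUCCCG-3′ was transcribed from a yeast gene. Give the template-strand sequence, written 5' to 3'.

Replace U with T to get the coding DNA strand: ACGTCACAACGGTTTAACGTCTGCTGAGGCGATTAGACGGAGAAATCCCG. The template strand is its reverse complement (complement TGCAGTGTTGCCAAATTGCAGACGACTCCGCTAATCTGCCTCTTTAGGGC, then reverse).

5'-CGGGATTTCTCCGTCTAATCGCCTCAGCAGACGTTAAACCGTTGTGACGT-3'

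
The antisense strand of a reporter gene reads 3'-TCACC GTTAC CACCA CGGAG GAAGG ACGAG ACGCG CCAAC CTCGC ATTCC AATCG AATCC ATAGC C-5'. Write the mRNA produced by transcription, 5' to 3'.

5'-AGUGGCAAUGGUGGUGCCUCCUUCCUGCUCUGCGCGGUUGGAGCGUAAGGUUAGCUUAGGUAUCGG-3'

Reading the template 3'→5' as shown, RNA polymerase pairs each base (A→U, T→A, G↔C) to build mRNA 5'→3' directly.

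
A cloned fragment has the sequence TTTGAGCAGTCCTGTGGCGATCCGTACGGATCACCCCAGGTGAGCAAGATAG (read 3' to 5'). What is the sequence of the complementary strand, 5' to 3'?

5′-AAACTCGTCAGGACACCGCTAGGCATGCCTAGTGGGGTCCACTCGTTCTATC-3′

The strand is given 3'→5', so its complement runs 5'→3' in the same left-to-right order: pair each base A↔T, G↔C.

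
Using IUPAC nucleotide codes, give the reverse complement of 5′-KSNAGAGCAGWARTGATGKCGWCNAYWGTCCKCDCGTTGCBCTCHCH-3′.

Standard pairs A↔T, G↔C; ambiguity codes pair R↔Y, K↔M, W↔W, S↔S, B↔V, D↔H, N↔N. Complement (MSNTCTCGTCWTYACTACMGCWGNTRWCAGGMGHGCAACGVGAGDGD), then reverse for 5'→3'.

5′-DGDGAGVGCAACGHGMGGACWRTNGWCGMCATCAYTWCTGCTCTNSM-3′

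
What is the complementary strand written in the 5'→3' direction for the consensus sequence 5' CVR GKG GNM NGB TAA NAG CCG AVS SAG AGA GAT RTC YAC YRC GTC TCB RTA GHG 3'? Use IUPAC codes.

5′-CDCTAYVGAGACGYRGTRGAYATCTCTCTSSBTCGGCTNTTAVCNKNCCMCYBG-3′

Standard pairs A↔T, G↔C; ambiguity codes pair R↔Y, M↔K, S↔S, B↔V, H↔D, N↔N. Complement (GBYCMCCNKNCVATTNTCGGCTBSSTCTCTCTAYAGRTGRYGCAGAGVYATCDC), then reverse for 5'→3'.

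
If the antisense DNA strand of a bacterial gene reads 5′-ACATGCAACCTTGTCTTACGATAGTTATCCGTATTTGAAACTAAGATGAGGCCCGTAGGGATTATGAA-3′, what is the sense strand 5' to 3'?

5'-TTCATAATCCCTACGGGCCTCATCTTAGTTTCAAATACGGATAACTATCGTAAGACAAGGTTGCATGT-3'

The coding strand is complementary and antiparallel to the template: take the complement (A↔T, G↔C) and reverse.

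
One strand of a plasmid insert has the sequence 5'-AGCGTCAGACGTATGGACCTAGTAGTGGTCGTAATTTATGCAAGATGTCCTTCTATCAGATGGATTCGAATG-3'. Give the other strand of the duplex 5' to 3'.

5'-CATTCGAATCCATCTGATAGAAGGACATCTTGCATAAATTACGACCACTACTAGGTCCATACGTCTGACGCT-3'

The complement of AGCGTCAGACGTATGGACCTAGTAGTGGTCGTAATTTATGCAAGATGTCCTTCTATCAGATGGATTCGAATG is TCGCAGTCTGCATACCTGGATCATCACCAGCATTAAATACGTTCTACAGGAAGATAGTCTACCTAAGCTTAC (A↔T, G↔C). DNA strands are antiparallel, so the complementary strand runs 3'→5'; reversing gives the 5'→3' form.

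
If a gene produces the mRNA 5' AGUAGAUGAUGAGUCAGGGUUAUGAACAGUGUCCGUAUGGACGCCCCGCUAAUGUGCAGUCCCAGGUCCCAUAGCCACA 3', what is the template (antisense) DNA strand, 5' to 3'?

5'-TGTGGCTATGGGACCTGGGACTGCACATTAGCGGGGCGTCCATACGGACACTGTTCATAACCCTGACTCATCATCTACT-3'

Replace U with T to get the coding DNA strand: AGTAGATGATGAGTCAGGGTTATGAACAGTGTCCGTATGGACGCCCCGCTAATGTGCAGTCCCAGGTCCCATAGCCACA. The template strand is its reverse complement (complement TCATCTACTACTCAGTCCCAATACTTGTCACAGGCATACCTGCGGGGCGATTACACGTCAGGGTCCAGGGTATCGGTGT, then reverse).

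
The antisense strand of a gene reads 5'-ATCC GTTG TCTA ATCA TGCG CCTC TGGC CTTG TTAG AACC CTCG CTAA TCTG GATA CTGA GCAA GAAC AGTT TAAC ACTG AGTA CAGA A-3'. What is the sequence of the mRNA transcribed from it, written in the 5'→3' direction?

5′-UUCUGUACUCAGUGUUAAACUGUUCUUGCUCAGUAUCCAGAUUAGCGAGGGUUCUAACAAGGCCAGAGGCGCAUGAUUAGACAACGGAU-3′

RNA polymerase reads the template 3'→5' and synthesizes mRNA 5'→3' by base-pairing (A→U, T→A, G↔C). The complement of the template is TAGGCAACAGATTAGTACGCGGAGACCGGAACAATCTTGGGAGCGATTAGACCTATGACTCGTTCTTGTCAAATTGTGACTCATGTCTT; antiparallel, so 5'→3' the coding strand is TTCTGTACTCAGTGTTAAACTGTTCTTGCTCAGTATCCAGATTAGCGAGGGTTCTAACAAGGCCAGAGGCGCATGATTAGACAACGGAT. Replace T with U for the mRNA.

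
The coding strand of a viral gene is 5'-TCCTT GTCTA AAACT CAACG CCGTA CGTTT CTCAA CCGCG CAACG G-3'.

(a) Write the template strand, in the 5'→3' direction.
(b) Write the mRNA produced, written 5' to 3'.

(a) 5'-CCGTTGCGCGGTTGAGAAACGTACGGCGTTGAGTTTTAGACAAGGA-3'
(b) 5′-UCCUUGUCUAAAACUCAACGCCGUACGUUUCUCAACCGCGCAACGG-3′

(a) The template strand is the reverse complement of the coding strand: complement AGGAACAGATTTTGAGTTGCGGCATGCAAAGAGTTGGCGCGTTGCC, then reverse.
(b) mRNA matches the coding strand with T→U.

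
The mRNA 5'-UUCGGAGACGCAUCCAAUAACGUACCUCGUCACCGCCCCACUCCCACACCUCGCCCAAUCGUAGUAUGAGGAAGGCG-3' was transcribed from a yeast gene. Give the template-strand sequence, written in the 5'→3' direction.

Replace U with T to get the coding DNA strand: TTCGGAGACGCATCCAATAACGTACCTCGTCACCGCCCCACTCCCACACCTCGCCCAATCGTAGTATGAGGAAGGCG. The template strand is its reverse complement (complement AAGCCTCTGCGTAGGTTATTGCATGGAGCAGTGGCGGGGTGAGGGTGTGGAGCGGGTTAGCATCATACTCCTTCCGC, then reverse).

5'-CGCCTTCCTCATACTACGATTGGGCGAGGTGTGGGAGTGGGGCGGTGACGAGGTACGTTATTGGATGCGTCTCCGAA-3'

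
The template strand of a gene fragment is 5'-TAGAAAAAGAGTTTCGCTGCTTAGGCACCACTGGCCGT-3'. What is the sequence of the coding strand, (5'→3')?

5'-ACGGCCAGTGGTGCCTAAGCAGCGAAACTCTTTTTCTA-3'

The coding strand is complementary and antiparallel to the template: take the complement (A↔T, G↔C) and reverse.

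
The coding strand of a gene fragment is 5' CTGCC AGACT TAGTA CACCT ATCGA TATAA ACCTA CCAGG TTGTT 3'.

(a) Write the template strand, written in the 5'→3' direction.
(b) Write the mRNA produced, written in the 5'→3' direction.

(a) The template strand is the reverse complement of the coding strand: complement GACGGTCTGAATCATGTGGATAGCTATATTTGGATGGTCCAACAA, then reverse.
(b) mRNA matches the coding strand with T→U.

(a) 5'-AACAACCTGGTAGGTTTATATCGATAGGTGTACTAAGTCTGGCAG-3'
(b) 5'-CUGCCAGACUUAGUACACCUAUCGAUAUAAACCUACCAGGUUGUU-3'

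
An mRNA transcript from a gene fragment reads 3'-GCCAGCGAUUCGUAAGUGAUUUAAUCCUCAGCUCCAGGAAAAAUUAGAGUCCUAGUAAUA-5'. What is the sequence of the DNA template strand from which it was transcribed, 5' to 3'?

5'-CGGTCGCTAAGCATTCACTAAATTAGGAGTCGAGGTCCTTTTTAATCTCAGGATCATTAT-3'

Written 5'→3' the mRNA is AUAAUGAUCCUGAGAUUAAAAAGGACCUCGACUCCUAAUUUAGUGAAUGCUUAGCGACCG, so the coding DNA strand is ATAATGATCCTGAGATTAAAAAGGACCTCGACTCCTAATTTAGTGAATGCTTAGCGACCG. The template is its reverse complement.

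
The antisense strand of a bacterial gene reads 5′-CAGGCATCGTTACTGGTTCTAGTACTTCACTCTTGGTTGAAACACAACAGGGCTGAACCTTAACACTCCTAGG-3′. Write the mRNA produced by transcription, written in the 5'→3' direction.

The mRNA has the sequence of the coding strand (reverse complement of the template) with T→U. Reverse complement of CAGGCATCGTTACTGGTTCTAGTACTTCACTCTTGGTTGAAACACAACAGGGCTGAACCTTAACACTCCTAGG is CCTAGGAGTGTTAAGGTTCAGCCCTGTTGTGTTTCAACCAAGAGTGAAGTACTAGAACCAGTAACGATGCCTG; then T→U.

5'-CCUAGGAGUGUUAAGGUUCAGCCCUGUUGUGUUUCAACCAAGAGUGAAGUACUAGAACCAGUAACGAUGCCUG-3'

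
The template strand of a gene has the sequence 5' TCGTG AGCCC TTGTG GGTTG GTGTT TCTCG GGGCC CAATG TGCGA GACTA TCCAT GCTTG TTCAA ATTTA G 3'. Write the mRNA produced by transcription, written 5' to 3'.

5'-CUAAAUUUGAACAAGCAUGGAUAGUCUCGCACAUUGGGCCCCGAGAAACACCAACCCACAAGGGCUCACGA-3'

The mRNA has the sequence of the coding strand (reverse complement of the template) with T→U. Reverse complement of TCGTGAGCCCTTGTGGGTTGGTGTTTCTCGGGGCCCAATGTGCGAGACTATCCATGCTTGTTCAAATTTAG is CTAAATTTGAACAAGCATGGATAGTCTCGCACATTGGGCCCCGAGAAACACCAACCCACAAGGGCTCACGA; then T→U.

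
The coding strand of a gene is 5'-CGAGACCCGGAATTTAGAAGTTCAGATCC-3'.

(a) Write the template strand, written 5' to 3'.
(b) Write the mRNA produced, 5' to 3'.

(a) 5′-GGATCTGAACTTCTAAATTCCGGGTCTCG-3′
(b) 5'-CGAGACCCGGAAUUUAGAAGUUCAGAUCC-3'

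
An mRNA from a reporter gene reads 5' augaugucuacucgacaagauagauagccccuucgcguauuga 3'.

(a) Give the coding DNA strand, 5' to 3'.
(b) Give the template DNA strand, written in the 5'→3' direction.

(a) 5'-ATGATGTCTACTCGACAAGATAGATAGCCCCTTCGCGTATTGA-3'
(b) 5'-TCAATACGCGAAGGGGCTATCTATCTTGTCGAGTAGACATCAT-3'

(a) The coding strand matches the mRNA with U→T.
(b) The template strand is the reverse complement of the coding strand.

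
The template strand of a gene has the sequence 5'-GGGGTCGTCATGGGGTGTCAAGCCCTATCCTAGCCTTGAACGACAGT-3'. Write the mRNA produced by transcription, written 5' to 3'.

5′-ACUGUCGUUCAAGGCUAGGAUAGGGCUUGACACCCCAUGACGACCCC-3′

RNA polymerase reads the template 3'→5' and synthesizes mRNA 5'→3' by base-pairing (A→U, T→A, G↔C). The complement of the template is CCCCAGCAGTACCCCACAGTTCGGGATAGGATCGGAACTTGCTGTCA; antiparallel, so 5'→3' the coding strand is ACTGTCGTTCAAGGCTAGGATAGGGCTTGACACCCCATGACGACCCC. Replace T with U for the mRNA.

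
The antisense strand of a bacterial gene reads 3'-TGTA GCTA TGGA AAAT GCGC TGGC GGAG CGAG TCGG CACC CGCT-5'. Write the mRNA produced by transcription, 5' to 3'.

5'-ACAUCGAUACCUUUUACGCGACCGCCUCGCUCAGCCGUGGGCGA-3'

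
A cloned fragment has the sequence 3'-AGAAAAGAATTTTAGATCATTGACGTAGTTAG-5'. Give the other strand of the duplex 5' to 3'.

5'-TCTTTTCTTAAAATCTAGTAACTGCATCAATC-3'

The strand is given 3'→5', so its complement runs 5'→3' in the same left-to-right order: pair each base A↔T, G↔C.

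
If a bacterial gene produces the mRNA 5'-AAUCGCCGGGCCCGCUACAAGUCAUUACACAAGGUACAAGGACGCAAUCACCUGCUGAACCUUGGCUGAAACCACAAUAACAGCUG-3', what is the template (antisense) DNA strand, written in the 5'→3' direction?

Replace U with T to get the coding DNA strand: AATCGCCGGGCCCGCTACAAGTCATTACACAAGGTACAAGGACGCAATCACCTGCTGAACCTTGGCTGAAACCACAATAACAGCTG. The template strand is its reverse complement (complement TTAGCGGCCCGGGCGATGTTCAGTAATGTGTTCCATGTTCCTGCGTTAGTGGACGACTTGGAACCGACTTTGGTGTTATTGTCGAC, then reverse).

5'-CAGCTGTTATTGTGGTTTCAGCCAAGGTTCAGCAGGTGATTGCGTCCTTGTACCTTGTGTAATGACTTGTAGCGGGCCCGGCGATT-3'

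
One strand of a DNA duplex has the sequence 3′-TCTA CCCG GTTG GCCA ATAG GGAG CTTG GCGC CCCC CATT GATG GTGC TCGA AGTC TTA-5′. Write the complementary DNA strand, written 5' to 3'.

The strand is given 3'→5', so its complement runs 5'→3' in the same left-to-right order: pair each base A↔T, G↔C.

5′-AGATGGGCCAACCGGTTATCCCTCGAACCGCGGGGGGTAACTACCACGAGCTTCAGAAT-3′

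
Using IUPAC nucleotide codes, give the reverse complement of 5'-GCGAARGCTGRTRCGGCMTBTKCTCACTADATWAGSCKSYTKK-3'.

5'-MMARSMGSCTWATHTAGTGAGMAVAKGCCGYAYCAGCYTTCGC-3'

Standard pairs A↔T, G↔C; ambiguity codes pair R↔Y, M↔K, W↔W, S↔S, B↔V, D↔H. Complement (CGCTTYCGACYAYGCCGKAVAMGAGTGATHTAWTCSGMSRAMM), then reverse for 5'→3'.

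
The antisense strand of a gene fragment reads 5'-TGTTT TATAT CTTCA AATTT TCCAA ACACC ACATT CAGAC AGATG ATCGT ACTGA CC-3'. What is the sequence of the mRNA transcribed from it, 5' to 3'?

The mRNA has the sequence of the coding strand (reverse complement of the template) with T→U. Reverse complement of TGTTTTATATCTTCAAATTTTCCAAACACCACATTCAGACAGATGATCGTACTGACC is GGTCAGTACGATCATCTGTCTGAATGTGGTGTTTGGAAAATTTGAAGATATAAAACA; then T→U.

5'-GGUCAGUACGAUCAUCUGUCUGAAUGUGGUGUUUGGAAAAUUUGAAGAUAUAAAACA-3'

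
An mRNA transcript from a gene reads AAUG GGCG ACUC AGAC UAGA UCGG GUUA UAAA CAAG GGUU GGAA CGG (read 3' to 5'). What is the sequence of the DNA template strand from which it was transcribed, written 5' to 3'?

Written 5'→3' the mRNA is GGCAAGGUUGGGAACAAAUAUUGGGCUAGAUCAGACUCAGCGGGUAA, so the coding DNA strand is GGCAAGGTTGGGAACAAATATTGGGCTAGATCAGACTCAGCGGGTAA. The template is its reverse complement.

5′-TTACCCGCTGAGTCTGATCTAGCCCAATATTTGTTCCCAACCTTGCC-3′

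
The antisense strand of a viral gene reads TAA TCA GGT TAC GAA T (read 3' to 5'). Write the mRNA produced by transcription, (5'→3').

5'-AUUAGUCCAAUGCUUA-3'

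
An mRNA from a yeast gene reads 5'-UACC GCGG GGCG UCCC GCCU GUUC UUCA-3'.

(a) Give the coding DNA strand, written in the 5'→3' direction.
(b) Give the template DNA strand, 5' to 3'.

(a) 5′-TACCGCGGGGCGTCCCGCCTGTTCTTCA-3′
(b) 5'-TGAAGAACAGGCGGGACGCCCCGCGGTA-3'

(a) The coding strand matches the mRNA with U→T.
(b) The template strand is the reverse complement of the coding strand.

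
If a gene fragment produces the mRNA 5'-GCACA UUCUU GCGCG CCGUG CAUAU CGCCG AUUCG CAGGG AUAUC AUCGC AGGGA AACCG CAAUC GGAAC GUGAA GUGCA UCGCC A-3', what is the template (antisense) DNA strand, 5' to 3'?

5'-TGGCGATGCACTTCACGTTCCGATTGCGGTTTCCCTGCGATGATATCCCTGCGAATCGGCGATATGCACGGCGCGCAAGAATGTGC-3'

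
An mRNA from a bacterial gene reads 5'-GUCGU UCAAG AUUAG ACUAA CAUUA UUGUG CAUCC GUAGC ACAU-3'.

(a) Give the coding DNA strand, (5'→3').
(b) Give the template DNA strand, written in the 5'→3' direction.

(a) 5'-GTCGTTCAAGATTAGACTAACATTATTGTGCATCCGTAGCACAT-3'
(b) 5′-ATGTGCTACGGATGCACAATAATGTTAGTCTAATCTTGAACGAC-3′

(a) The coding strand matches the mRNA with U→T.
(b) The template strand is the reverse complement of the coding strand.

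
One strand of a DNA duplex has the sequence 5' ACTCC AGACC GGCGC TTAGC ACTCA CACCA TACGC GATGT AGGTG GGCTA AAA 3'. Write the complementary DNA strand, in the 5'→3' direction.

5'-TTTTAGCCCACCTACATCGCGTATGGTGTGAGTGCTAAGCGCCGGTCTGGAGT-3'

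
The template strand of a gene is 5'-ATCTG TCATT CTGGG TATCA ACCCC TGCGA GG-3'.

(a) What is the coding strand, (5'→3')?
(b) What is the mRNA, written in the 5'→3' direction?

(a) 5'-CCTCGCAGGGGTTGATACCCAGAATGACAGAT-3'
(b) 5'-CCUCGCAGGGGUUGAUACCCAGAAUGACAGAU-3'

(a) The coding strand is the reverse complement of the template: complement TAGACAGTAAGACCCATAGTTGGGGACGCTCC, then reverse.
(b) mRNA has the coding-strand sequence with T→U.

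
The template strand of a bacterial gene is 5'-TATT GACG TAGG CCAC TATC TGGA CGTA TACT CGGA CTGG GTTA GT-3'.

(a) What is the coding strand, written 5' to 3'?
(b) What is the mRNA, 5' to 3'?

(a) 5'-ACTAACCCAGTCCGAGTATACGTCCAGATAGTGGCCTACGTCAATA-3'
(b) 5'-ACUAACCCAGUCCGAGUAUACGUCCAGAUAGUGGCCUACGUCAAUA-3'

(a) The coding strand is the reverse complement of the template: complement ATAACTGCATCCGGTGATAGACCTGCATATGAGCCTGACCCAATCA, then reverse.
(b) mRNA has the coding-strand sequence with T→U.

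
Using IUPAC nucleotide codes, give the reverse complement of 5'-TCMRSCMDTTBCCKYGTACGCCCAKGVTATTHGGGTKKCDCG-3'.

5'-CGHGMMACCCDAATABCMTGGGCGTACRMGGVAAHKGSYKGA-3'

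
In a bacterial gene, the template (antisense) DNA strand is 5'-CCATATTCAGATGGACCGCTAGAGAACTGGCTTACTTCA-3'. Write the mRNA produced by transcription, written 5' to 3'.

5′-UGAAGUAAGCCAGUUCUCUAGCGGUCCAUCUGAAUAUGG-3′

RNA polymerase reads the template 3'→5' and synthesizes mRNA 5'→3' by base-pairing (A→U, T→A, G↔C). The complement of the template is GGTATAAGTCTACCTGGCGATCTCTTGACCGAATGAAGT; antiparallel, so 5'→3' the coding strand is TGAAGTAAGCCAGTTCTCTAGCGGTCCATCTGAATATGG. Replace T with U for the mRNA.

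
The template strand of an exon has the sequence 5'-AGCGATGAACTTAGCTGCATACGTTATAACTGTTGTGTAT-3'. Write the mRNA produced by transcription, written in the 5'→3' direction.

5′-AUACACAACAGUUAUAACGUAUGCAGCUAAGUUCAUCGCU-3′

The mRNA has the sequence of the coding strand (reverse complement of the template) with T→U. Reverse complement of AGCGATGAACTTAGCTGCATACGTTATAACTGTTGTGTAT is ATACACAACAGTTATAACGTATGCAGCTAAGTTCATCGCT; then T→U.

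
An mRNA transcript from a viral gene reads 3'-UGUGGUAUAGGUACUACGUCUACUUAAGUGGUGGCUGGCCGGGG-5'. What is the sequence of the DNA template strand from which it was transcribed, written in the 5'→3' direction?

Written 5'→3' the mRNA is GGGGCCGGUCGGUGGUGAAUUCAUCUGCAUCAUGGAUAUGGUGU, so the coding DNA strand is GGGGCCGGTCGGTGGTGAATTCATCTGCATCATGGATATGGTGT. The template is its reverse complement.

5′-ACACCATATCCATGATGCAGATGAATTCACCACCGACCGGCCCC-3′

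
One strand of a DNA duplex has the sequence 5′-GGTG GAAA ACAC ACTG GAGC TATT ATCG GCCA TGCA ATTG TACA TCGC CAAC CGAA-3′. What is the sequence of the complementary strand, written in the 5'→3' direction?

5'-TTCGGTTGGCGATGTACAATTGCATGGCCGATAATAGCTCCAGTGTGTTTTCCACC-3'

Pairing A↔T and G↔C gives CCACCTTTTGTGTGACCTCGATAATAGCCGGTACGTTAACATGTAGCGGTTGGCTT, running 3'→5'. Reverse for the 5'→3' convention.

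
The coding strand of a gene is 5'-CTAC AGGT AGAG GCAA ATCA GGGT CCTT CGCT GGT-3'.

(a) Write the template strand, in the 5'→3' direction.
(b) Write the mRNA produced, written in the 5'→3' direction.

(a) The template strand is the reverse complement of the coding strand: complement GATGTCCATCTCCGTTTAGTCCCAGGAAGCGACCA, then reverse.
(b) mRNA matches the coding strand with T→U.

(a) 5'-ACCAGCGAAGGACCCTGATTTGCCTCTACCTGTAG-3'
(b) 5'-CUACAGGUAGAGGCAAAUCAGGGUCCUUCGCUGGU-3'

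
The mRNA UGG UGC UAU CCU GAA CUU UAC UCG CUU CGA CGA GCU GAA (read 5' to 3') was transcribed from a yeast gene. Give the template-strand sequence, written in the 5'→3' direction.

Replace U with T to get the coding DNA strand: TGGTGCTATCCTGAACTTTACTCGCTTCGACGAGCTGAA. The template strand is its reverse complement (complement ACCACGATAGGACTTGAAATGAGCGAAGCTGCTCGACTT, then reverse).

5′-TTCAGCTCGTCGAAGCGAGTAAAGTTCAGGATAGCACCA-3′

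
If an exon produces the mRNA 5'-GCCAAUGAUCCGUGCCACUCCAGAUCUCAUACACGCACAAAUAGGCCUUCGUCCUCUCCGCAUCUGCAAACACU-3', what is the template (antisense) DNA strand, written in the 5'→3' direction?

Replace U with T to get the coding DNA strand: GCCAATGATCCGTGCCACTCCAGATCTCATACACGCACAAATAGGCCTTCGTCCTCTCCGCATCTGCAAACACT. The template strand is its reverse complement (complement CGGTTACTAGGCACGGTGAGGTCTAGAGTATGTGCGTGTTTATCCGGAAGCAGGAGAGGCGTAGACGTTTGTGA, then reverse).

5′-AGTGTTTGCAGATGCGGAGAGGACGAAGGCCTATTTGTGCGTGTATGAGATCTGGAGTGGCACGGATCATTGGC-3′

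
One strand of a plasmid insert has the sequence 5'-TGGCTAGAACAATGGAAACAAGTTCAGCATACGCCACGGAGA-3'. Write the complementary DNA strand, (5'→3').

5'-TCTCCGTGGCGTATGCTGAACTTGTTTCCATTGTTCTAGCCA-3'

The complement of TGGCTAGAACAATGGAAACAAGTTCAGCATACGCCACGGAGA is ACCGATCTTGTTACCTTTGTTCAAGTCGTATGCGGTGCCTCT (A↔T, G↔C). DNA strands are antiparallel, so the complementary strand runs 3'→5'; reversing gives the 5'→3' form.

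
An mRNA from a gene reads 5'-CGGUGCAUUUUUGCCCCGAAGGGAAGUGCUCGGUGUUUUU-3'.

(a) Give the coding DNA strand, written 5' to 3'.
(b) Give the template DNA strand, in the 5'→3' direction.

(a) 5′-CGGTGCATTTTTGCCCCGAAGGGAAGTGCTCGGTGTTTTT-3′
(b) 5'-AAAAACACCGAGCACTTCCCTTCGGGGCAAAAATGCACCG-3'

(a) The coding strand matches the mRNA with U→T.
(b) The template strand is the reverse complement of the coding strand.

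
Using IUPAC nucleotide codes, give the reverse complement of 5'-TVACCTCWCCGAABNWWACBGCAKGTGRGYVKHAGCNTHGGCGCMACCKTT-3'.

5'-AAMGGTKGCGCCDANGCTDMBRCYCACMTGCVGTWWNVTTCGGWGAGGTBA-3'

Standard pairs A↔T, G↔C; ambiguity codes pair R↔Y, M↔K, W↔W, B↔V, H↔D, N↔N. Complement (ABTGGAGWGGCTTVNWWTGVCGTMCACYCRBMDTCGNADCCGCGKTGGMAA), then reverse for 5'→3'.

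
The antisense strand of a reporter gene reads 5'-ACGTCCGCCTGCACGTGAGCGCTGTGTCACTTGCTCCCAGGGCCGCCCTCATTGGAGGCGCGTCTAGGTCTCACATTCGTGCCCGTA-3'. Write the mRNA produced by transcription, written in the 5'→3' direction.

5'-UACGGGCACGAAUGUGAGACCUAGACGCGCCUCCAAUGAGGGCGGCCCUGGGAGCAAGUGACACAGCGCUCACGUGCAGGCGGACGU-3'

RNA polymerase reads the template 3'→5' and synthesizes mRNA 5'→3' by base-pairing (A→U, T→A, G↔C). The complement of the template is TGCAGGCGGACGTGCACTCGCGACACAGTGAACGAGGGTCCCGGCGGGAGTAACCTCCGCGCAGATCCAGAGTGTAAGCACGGGCAT; antiparallel, so 5'→3' the coding strand is TACGGGCACGAATGTGAGACCTAGACGCGCCTCCAATGAGGGCGGCCCTGGGAGCAAGTGACACAGCGCTCACGTGCAGGCGGACGT. Replace T with U for the mRNA.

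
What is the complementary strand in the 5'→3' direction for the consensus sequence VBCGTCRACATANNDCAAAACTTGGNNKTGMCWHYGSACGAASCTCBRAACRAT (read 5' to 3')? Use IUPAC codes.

5'-ATYGTTYVGAGSTTCGTSCRDWGKCAMNNCCAAGTTTTGHNNTATGTYGACGVB-3'

Standard pairs A↔T, G↔C; ambiguity codes pair R↔Y, M↔K, W↔W, S↔S, B↔V, D↔H, N↔N. Complement (BVGCAGYTGTATNNHGTTTTGAACCNNMACKGWDRCSTGCTTSGAGVYTTGYTA), then reverse for 5'→3'.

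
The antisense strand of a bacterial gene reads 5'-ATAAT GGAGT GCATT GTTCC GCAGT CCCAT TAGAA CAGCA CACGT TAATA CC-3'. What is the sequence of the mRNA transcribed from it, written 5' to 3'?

5'-GGUAUUAACGUGUGCUGUUCUAAUGGGACUGCGGAACAAUGCACUCCAUUAU-3'

The mRNA has the sequence of the coding strand (reverse complement of the template) with T→U. Reverse complement of ATAATGGAGTGCATTGTTCCGCAGTCCCATTAGAACAGCACACGTTAATACC is GGTATTAACGTGTGCTGTTCTAATGGGACTGCGGAACAATGCACTCCATTAT; then T→U.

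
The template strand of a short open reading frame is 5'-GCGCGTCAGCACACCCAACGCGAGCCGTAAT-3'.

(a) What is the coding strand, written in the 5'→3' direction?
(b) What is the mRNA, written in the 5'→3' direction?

(a) 5'-ATTACGGCTCGCGTTGGGTGTGCTGACGCGC-3'
(b) 5'-AUUACGGCUCGCGUUGGGUGUGCUGACGCGC-3'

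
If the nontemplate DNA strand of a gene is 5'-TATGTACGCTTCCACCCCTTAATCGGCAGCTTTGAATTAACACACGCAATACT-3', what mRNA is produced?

5'-UAUGUACGCUUCCACCCCUUAAUCGGCAGCUUUGAAUUAACACACGCAAUACU-3'

mRNA has the coding-strand sequence with U in place of T.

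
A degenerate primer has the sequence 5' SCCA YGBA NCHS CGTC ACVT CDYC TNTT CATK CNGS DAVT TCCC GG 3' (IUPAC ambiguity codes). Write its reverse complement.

5′-CCGGGAABTHSCNGMATGAANAGRHGABGTGACGSDGNTVCRTGGS-3′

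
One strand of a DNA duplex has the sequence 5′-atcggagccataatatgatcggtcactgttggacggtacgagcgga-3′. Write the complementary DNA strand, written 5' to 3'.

Pairing A↔T and G↔C gives TAGCCTCGGTATTATACTAGCCAGTGACAACCTGCCATGCTCGCCT, running 3'→5'. Reverse for the 5'→3' convention.

5'-TCCGCTCGTACCGTCCAACAGTGACCGATCATATTATGGCTCCGAT-3'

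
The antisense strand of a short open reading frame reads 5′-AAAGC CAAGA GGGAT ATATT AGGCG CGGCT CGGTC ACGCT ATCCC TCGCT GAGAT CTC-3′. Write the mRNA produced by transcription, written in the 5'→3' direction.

5'-GAGAUCUCAGCGAGGGAUAGCGUGACCGAGCCGCGCCUAAUAUAUCCCUCUUGGCUUU-3'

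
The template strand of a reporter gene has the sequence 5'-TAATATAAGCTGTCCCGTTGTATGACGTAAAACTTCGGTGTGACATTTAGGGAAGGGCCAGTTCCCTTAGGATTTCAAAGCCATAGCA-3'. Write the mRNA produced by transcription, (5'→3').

5'-UGCUAUGGCUUUGAAAUCCUAAGGGAACUGGCCCUUCCCUAAAUGUCACACCGAAGUUUUACGUCAUACAACGGGACAGCUUAUAUUA-3'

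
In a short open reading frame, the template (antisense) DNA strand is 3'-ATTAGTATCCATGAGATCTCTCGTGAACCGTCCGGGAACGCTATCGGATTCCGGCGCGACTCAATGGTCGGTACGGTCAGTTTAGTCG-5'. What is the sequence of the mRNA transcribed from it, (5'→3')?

5'-UAAUCAUAGGUACUCUAGAGAGCACUUGGCAGGCCCUUGCGAUAGCCUAAGGCCGCGCUGAGUUACCAGCCAUGCCAGUCAAAUCAGC-3'

Reading the template 3'→5' as shown, RNA polymerase pairs each base (A→U, T→A, G↔C) to build mRNA 5'→3' directly.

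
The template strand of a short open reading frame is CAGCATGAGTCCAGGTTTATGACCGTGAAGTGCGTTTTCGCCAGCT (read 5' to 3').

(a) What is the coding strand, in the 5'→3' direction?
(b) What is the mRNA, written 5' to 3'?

(a) 5′-AGCTGGCGAAAACGCACTTCACGGTCATAAACCTGGACTCATGCTG-3′
(b) 5'-AGCUGGCGAAAACGCACUUCACGGUCAUAAACCUGGACUCAUGCUG-3'

(a) The coding strand is the reverse complement of the template: complement GTCGTACTCAGGTCCAAATACTGGCACTTCACGCAAAAGCGGTCGA, then reverse.
(b) mRNA has the coding-strand sequence with T→U.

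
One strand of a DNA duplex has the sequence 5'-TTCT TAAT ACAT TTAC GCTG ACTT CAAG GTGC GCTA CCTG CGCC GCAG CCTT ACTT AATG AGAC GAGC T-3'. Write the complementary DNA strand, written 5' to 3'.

5'-AGCTCGTCTCATTAAGTAAGGCTGCGGCGCAGGTAGCGCACCTTGAAGTCAGCGTAAATGTATTAAGAA-3'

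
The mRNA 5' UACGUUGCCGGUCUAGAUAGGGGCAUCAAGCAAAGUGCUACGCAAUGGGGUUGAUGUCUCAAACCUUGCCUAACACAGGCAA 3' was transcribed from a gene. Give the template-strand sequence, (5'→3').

Replace U with T to get the coding DNA strand: TACGTTGCCGGTCTAGATAGGGGCATCAAGCAAAGTGCTACGCAATGGGGTTGATGTCTCAAACCTTGCCTAACACAGGCAA. The template strand is its reverse complement (complement ATGCAACGGCCAGATCTATCCCCGTAGTTCGTTTCACGATGCGTTACCCCAACTACAGAGTTTGGAACGGATTGTGTCCGTT, then reverse).

5′-TTGCCTGTGTTAGGCAAGGTTTGAGACATCAACCCCATTGCGTAGCACTTTGCTTGATGCCCCTATCTAGACCGGCAACGTA-3′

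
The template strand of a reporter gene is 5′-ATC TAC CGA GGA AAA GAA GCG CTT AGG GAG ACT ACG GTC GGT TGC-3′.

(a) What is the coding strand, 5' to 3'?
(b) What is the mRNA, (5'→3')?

(a) 5'-GCAACCGACCGTAGTCTCCCTAAGCGCTTCTTTTCCTCGGTAGAT-3'
(b) 5′-GCAACCGACCGUAGUCUCCCUAAGCGCUUCUUUUCCUCGGUAGAU-3′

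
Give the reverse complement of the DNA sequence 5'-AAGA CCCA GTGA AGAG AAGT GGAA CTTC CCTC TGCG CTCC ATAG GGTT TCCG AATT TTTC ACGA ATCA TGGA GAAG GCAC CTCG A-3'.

Complement each base (A↔T, G↔C): TTCTGGGTCACTTCTCTTCACCTTGAAGGGAGACGCGAGGTATCCCAAAGGCTTAAAAAGTGCTTAGTACCTCTTCCGTGGAGCT. Then reverse.

5'-TCGAGGTGCCTTCTCCATGATTCGTGAAAAATTCGGAAACCCTATGGAGCGCAGAGGGAAGTTCCACTTCTCTTCACTGGGTCTT-3'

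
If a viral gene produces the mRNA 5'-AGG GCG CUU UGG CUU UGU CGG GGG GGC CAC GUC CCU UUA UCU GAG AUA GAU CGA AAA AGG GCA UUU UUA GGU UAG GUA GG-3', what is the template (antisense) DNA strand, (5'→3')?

5'-CCTACCTAACCTAAAAATGCCCTTTTTCGATCTATCTCAGATAAAGGGACGTGGCCCCCCCGACAAAGCCAAAGCGCCCT-3'

Replace U with T to get the coding DNA strand: AGGGCGCTTTGGCTTTGTCGGGGGGGCCACGTCCCTTTATCTGAGATAGATCGAAAAAGGGCATTTTTAGGTTAGGTAGG. The template strand is its reverse complement (complement TCCCGCGAAACCGAAACAGCCCCCCCGGTGCAGGGAAATAGACTCTATCTAGCTTTTTCCCGTAAAAATCCAATCCATCC, then reverse).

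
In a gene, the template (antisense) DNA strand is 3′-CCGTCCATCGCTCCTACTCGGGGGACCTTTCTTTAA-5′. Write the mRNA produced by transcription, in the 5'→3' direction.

5′-GGCAGGUAGCGAGGAUGAGCCCCCUGGAAAGAAAUU-3′

Reading the template 3'→5' as shown, RNA polymerase pairs each base (A→U, T→A, G↔C) to build mRNA 5'→3' directly.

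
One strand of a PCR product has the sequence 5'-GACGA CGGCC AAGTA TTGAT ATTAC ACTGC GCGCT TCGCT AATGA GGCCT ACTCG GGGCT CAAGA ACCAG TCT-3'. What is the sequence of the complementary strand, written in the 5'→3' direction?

5'-AGACTGGTTCTTGAGCCCCGAGTAGGCCTCATTAGCGAAGCGCGCAGTGTAATATCAATACTTGGCCGTCGTC-3'

Pairing A↔T and G↔C gives CTGCTGCCGGTTCATAACTATAATGTGACGCGCGAAGCGATTACTCCGGATGAGCCCCGAGTTCTTGGTCAGA, running 3'→5'. Reverse for the 5'→3' convention.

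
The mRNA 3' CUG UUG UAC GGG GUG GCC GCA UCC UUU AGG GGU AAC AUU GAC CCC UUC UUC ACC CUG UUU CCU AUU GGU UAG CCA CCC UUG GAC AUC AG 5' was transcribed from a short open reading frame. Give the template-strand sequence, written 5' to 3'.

5'-GACAACATGCCCCACCGGCGTAGGAAATCCCCATTGTAACTGGGGAAGAAGTGGGACAAAGGATAACCAATCGGTGGGAACCTGTAGTC-3'

Written 5'→3' the mRNA is GACUACAGGUUCCCACCGAUUGGUUAUCCUUUGUCCCACUUCUUCCCCAGUUACAAUGGGGAUUUCCUACGCCGGUGGGGCAUGUUGUC, so the coding DNA strand is GACTACAGGTTCCCACCGATTGGTTATCCTTTGTCCCACTTCTTCCCCAGTTACAATGGGGATTTCCTACGCCGGTGGGGCATGTTGTC. The template is its reverse complement.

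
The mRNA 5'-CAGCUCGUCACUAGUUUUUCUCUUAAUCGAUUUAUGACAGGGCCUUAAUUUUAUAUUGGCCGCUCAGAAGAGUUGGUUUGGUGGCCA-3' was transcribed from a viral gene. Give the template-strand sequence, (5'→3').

Replace U with T to get the coding DNA strand: CAGCTCGTCACTAGTTTTTCTCTTAATCGATTTATGACAGGGCCTTAATTTTATATTGGCCGCTCAGAAGAGTTGGTTTGGTGGCCA. The template strand is its reverse complement (complement GTCGAGCAGTGATCAAAAAGAGAATTAGCTAAATACTGTCCCGGAATTAAAATATAACCGGCGAGTCTTCTCAACCAAACCACCGGT, then reverse).

5'-TGGCCACCAAACCAACTCTTCTGAGCGGCCAATATAAAATTAAGGCCCTGTCATAAATCGATTAAGAGAAAAACTAGTGACGAGCTG-3'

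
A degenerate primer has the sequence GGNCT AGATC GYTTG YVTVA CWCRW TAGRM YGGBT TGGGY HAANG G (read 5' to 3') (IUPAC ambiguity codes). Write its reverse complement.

Standard pairs A↔T, G↔C; ambiguity codes pair R↔Y, M↔K, W↔W, B↔V, H↔D, N↔N. Complement (CCNGATCTAGCRAACRBABTGWGYWATCYKRCCVAACCCRDTTNCC), then reverse for 5'→3'.

5′-CCNTTDRCCCAAVCCRKYCTAWYGWGTBABRCAARCGATCTAGNCC-3′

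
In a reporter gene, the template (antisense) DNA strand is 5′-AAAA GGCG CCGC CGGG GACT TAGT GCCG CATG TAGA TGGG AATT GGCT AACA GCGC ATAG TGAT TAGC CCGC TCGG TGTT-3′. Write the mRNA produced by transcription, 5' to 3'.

5'-AACACCGAGCGGGCUAAUCACUAUGCGCUGUUAGCCAAUUCCCAUCUACAUGCGGCACUAAGUCCCCGGCGGCGCCUUUU-3'

The mRNA has the sequence of the coding strand (reverse complement of the template) with T→U. Reverse complement of AAAAGGCGCCGCCGGGGACTTAGTGCCGCATGTAGATGGGAATTGGCTAACAGCGCATAGTGATTAGCCCGCTCGGTGTT is AACACCGAGCGGGCTAATCACTATGCGCTGTTAGCCAATTCCCATCTACATGCGGCACTAAGTCCCCGGCGGCGCCTTTT; then T→U.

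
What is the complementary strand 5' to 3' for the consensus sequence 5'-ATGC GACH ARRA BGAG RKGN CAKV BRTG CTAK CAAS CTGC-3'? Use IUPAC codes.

5′-GCAGSTTGMTAGCAYVBMTGNCMYCTCVTYYTDGTCGCAT-3′

Standard pairs A↔T, G↔C; ambiguity codes pair R↔Y, K↔M, S↔S, B↔V, H↔D, N↔N. Complement (TACGCTGDTYYTVCTCYMCNGTMBVYACGATMGTTSGACG), then reverse for 5'→3'.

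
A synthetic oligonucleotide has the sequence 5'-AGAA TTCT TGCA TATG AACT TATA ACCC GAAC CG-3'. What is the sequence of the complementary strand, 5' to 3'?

5'-CGGTTCGGGTTATAAGTTCATATGCAAGAATTCT-3'

Pairing A↔T and G↔C gives TCTTAAGAACGTATACTTGAATATTGGGCTTGGC, running 3'→5'. Reverse for the 5'→3' convention.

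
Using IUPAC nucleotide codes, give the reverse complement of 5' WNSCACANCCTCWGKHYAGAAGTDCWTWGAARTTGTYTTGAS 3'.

Standard pairs A↔T, G↔C; ambiguity codes pair R↔Y, K↔M, W↔W, S↔S, D↔H, N↔N. Complement (WNSGTGTNGGAGWCMDRTCTTCAHGWAWCTTYAACARAACTS), then reverse for 5'→3'.

5'-STCAARACAAYTTCWAWGHACTTCTRDMCWGAGGNTGTGSNW-3'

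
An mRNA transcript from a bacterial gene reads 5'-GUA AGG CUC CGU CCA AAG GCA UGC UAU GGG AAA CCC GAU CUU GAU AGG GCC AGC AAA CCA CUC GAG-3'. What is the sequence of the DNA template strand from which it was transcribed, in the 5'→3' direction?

5'-CTCGAGTGGTTTGCTGGCCCTATCAAGATCGGGTTTCCCATAGCATGCCTTTGGACGGAGCCTTAC-3'

Replace U with T to get the coding DNA strand: GTAAGGCTCCGTCCAAAGGCATGCTATGGGAAACCCGATCTTGATAGGGCCAGCAAACCACTCGAG. The template strand is its reverse complement (complement CATTCCGAGGCAGGTTTCCGTACGATACCCTTTGGGCTAGAACTATCCCGGTCGTTTGGTGAGCTC, then reverse).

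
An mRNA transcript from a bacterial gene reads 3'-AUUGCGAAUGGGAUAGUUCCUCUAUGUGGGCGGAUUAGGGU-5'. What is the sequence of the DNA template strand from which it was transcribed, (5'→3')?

Written 5'→3' the mRNA is UGGGAUUAGGCGGGUGUAUCUCCUUGAUAGGGUAAGCGUUA, so the coding DNA strand is TGGGATTAGGCGGGTGTATCTCCTTGATAGGGTAAGCGTTA. The template is its reverse complement.

5'-TAACGCTTACCCTATCAAGGAGATACACCCGCCTAATCCCA-3'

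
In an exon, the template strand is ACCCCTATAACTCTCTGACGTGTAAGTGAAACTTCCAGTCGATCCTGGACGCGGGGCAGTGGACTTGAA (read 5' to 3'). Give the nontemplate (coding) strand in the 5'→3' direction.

The coding strand is complementary and antiparallel to the template: take the complement (A↔T, G↔C) and reverse.

5'-TTCAAGTCCACTGCCCCGCGTCCAGGATCGACTGGAAGTTTCACTTACACGTCAGAGAGTTATAGGGGT-3'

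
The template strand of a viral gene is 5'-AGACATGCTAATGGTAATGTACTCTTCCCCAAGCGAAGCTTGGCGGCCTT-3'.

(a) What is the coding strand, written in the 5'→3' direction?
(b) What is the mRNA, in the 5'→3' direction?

(a) The coding strand is the reverse complement of the template: complement TCTGTACGATTACCATTACATGAGAAGGGGTTCGCTTCGAACCGCCGGAA, then reverse.
(b) mRNA has the coding-strand sequence with T→U.

(a) 5'-AAGGCCGCCAAGCTTCGCTTGGGGAAGAGTACATTACCATTAGCATGTCT-3'
(b) 5'-AAGGCCGCCAAGCUUCGCUUGGGGAAGAGUACAUUACCAUUAGCAUGUCU-3'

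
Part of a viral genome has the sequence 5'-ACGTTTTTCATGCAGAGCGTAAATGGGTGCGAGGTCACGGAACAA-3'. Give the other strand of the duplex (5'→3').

The complement of ACGTTTTTCATGCAGAGCGTAAATGGGTGCGAGGTCACGGAACAA is TGCAAAAAGTACGTCTCGCATTTACCCACGCTCCAGTGCCTTGTT (A↔T, G↔C). DNA strands are antiparallel, so the complementary strand runs 3'→5'; reversing gives the 5'→3' form.

5'-TTGTTCCGTGACCTCGCACCCATTTACGCTCTGCATGAAAAACGT-3'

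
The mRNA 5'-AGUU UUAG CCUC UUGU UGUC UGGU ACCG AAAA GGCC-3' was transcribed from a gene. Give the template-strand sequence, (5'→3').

5'-GGCCTTTTCGGTACCAGACAACAAGAGGCTAAAACT-3'

Replace U with T to get the coding DNA strand: AGTTTTAGCCTCTTGTTGTCTGGTACCGAAAAGGCC. The template strand is its reverse complement (complement TCAAAATCGGAGAACAACAGACCATGGCTTTTCCGG, then reverse).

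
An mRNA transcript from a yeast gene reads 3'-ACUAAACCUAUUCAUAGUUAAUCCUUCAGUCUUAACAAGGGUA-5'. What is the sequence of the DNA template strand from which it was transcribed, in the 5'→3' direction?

Written 5'→3' the mRNA is AUGGGAACAAUUCUGACUUCCUAAUUGAUACUUAUCCAAAUCA, so the coding DNA strand is ATGGGAACAATTCTGACTTCCTAATTGATACTTATCCAAATCA. The template is its reverse complement.

5'-TGATTTGGATAAGTATCAATTAGGAAGTCAGAATTGTTCCCAT-3'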